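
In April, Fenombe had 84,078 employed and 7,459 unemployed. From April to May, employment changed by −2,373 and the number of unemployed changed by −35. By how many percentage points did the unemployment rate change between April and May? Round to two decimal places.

The unemployment rate changed by +0.18 percentage points.

April: labor force = 84,078 + 7,459 = 91,537; u = 7,459/91,537 = 8.15%.
May: labor force = 81,705 + 7,424 = 89,129; u = 7,424/89,129 = 8.33%.
Change = 8.33% − 8.15% = +0.18 pp.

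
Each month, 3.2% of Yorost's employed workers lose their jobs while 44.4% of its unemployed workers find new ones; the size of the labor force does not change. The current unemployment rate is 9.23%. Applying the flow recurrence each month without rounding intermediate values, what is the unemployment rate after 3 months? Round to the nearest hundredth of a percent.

With a fixed labor force, u_{t+1} = u_t + s·(1−u_t) − f·u_t = u_t·(1−s−f) + s.
Here 1−s−f = 0.524 and s = 0.032.
u_1 = 0.092300 × 0.524 + 0.032 = 0.080365.
u_2 = 0.080365 × 0.524 + 0.032 = 0.074111.
u_3 = 0.074111 × 0.524 + 0.032 = 0.070834.

Unemployment rate after three months ≈ 7.08%.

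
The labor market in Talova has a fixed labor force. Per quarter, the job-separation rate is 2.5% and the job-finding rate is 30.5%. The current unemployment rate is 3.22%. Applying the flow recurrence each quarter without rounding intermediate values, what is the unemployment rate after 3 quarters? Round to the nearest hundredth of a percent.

Unemployment rate after three quarters ≈ 6.27%.

With a fixed labor force, u_{t+1} = u_t + s·(1−u_t) − f·u_t = u_t·(1−s−f) + s.
Here 1−s−f = 0.670 and s = 0.025.
u_1 = 0.032200 × 0.670 + 0.025 = 0.046574.
u_2 = 0.046574 × 0.670 + 0.025 = 0.056205.
u_3 = 0.056205 × 0.670 + 0.025 = 0.062657.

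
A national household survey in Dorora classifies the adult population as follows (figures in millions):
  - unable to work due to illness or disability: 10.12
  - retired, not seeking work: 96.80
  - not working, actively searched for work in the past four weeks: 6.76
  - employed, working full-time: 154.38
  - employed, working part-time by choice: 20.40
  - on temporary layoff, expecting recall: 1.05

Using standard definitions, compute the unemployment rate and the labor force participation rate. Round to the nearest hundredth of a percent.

Unemployment rate ≈ 4.28%; labor force participation rate ≈ 63.07%.

Employed = 154.38 + 20.40 = 174.78 million.
Unemployed = 6.76 + 1.05 = 7.81 million (jobless and actively searching, or on temporary layoff).
Labor force = 174.78 + 7.81 = 182.59 million.
Not in labor force = 10.12 + 96.80 = 106.92 million (those not working and not actively searching are outside the labor force).
Civilian working-age population = 182.59 + 106.92 = 289.51 million.
Unemployment rate = 7.81 / 182.59 = 4.28%.
Labor force participation rate = 182.59 / 289.51 = 63.07%.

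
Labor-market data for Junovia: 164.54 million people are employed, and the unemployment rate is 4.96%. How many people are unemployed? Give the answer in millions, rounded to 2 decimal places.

About 8.59 million are unemployed.

Let U be the number unemployed. The labor force is E + U, and U/(E+U) = 0.0496.
So U = 0.0496 × 164.54 / (1 − 0.0496) = 8.1612 / 0.9504 ≈ 8.59 million.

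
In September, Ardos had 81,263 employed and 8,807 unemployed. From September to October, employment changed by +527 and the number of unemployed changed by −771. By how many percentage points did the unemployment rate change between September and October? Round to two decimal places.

The unemployment rate changed by −0.83 percentage points.

September: labor force = 81,263 + 8,807 = 90,070; u = 8,807/90,070 = 9.78%.
October: labor force = 81,790 + 8,036 = 89,826; u = 8,036/89,826 = 8.95%.
Change = 8.95% − 9.78% = −0.83 pp.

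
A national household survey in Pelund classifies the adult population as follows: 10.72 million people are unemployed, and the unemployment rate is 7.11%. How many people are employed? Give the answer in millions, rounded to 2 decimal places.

About 140.05 million are employed.

Labor force = U / u = 10.72 / 0.0711 ≈ 150.77 million.
Employed = labor force − unemployed = 150.77 − 10.72 = 140.05 million.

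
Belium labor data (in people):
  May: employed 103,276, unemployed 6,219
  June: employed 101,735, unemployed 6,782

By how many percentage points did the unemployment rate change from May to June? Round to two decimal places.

May: labor force = 103,276 + 6,219 = 109,495; u = 6,219/109,495 = 5.68%.
June: labor force = 101,735 + 6,782 = 108,517; u = 6,782/108,517 = 6.25%.
Change = 6.25% − 5.68% = +0.57 pp.

The unemployment rate changed by +0.57 percentage points.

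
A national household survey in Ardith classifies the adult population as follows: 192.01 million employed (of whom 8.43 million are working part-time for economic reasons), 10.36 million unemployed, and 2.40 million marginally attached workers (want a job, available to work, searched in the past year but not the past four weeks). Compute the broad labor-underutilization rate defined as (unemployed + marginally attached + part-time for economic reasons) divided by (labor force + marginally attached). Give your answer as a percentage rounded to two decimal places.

Broad underutilization rate ≈ 10.35%.

Labor force = 192.01 + 10.36 = 202.37 million.
Numerator = 10.36 + 2.40 + 8.43 = 21.19 million.
Denominator = 202.37 + 2.40 = 204.77 million.
Broad rate = 21.19 / 204.77 = 10.35%.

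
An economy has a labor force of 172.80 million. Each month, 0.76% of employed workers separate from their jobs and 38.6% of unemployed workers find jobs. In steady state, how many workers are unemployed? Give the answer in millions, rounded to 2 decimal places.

Steady-state unemployment rate u* = s/(s+f) = 0.76/(0.76+38.6) = 0.019309.
Unemployed = u* × labor force = 0.019309 × 172.80 ≈ 3.34 million.

About 3.34 million are unemployed in steady state.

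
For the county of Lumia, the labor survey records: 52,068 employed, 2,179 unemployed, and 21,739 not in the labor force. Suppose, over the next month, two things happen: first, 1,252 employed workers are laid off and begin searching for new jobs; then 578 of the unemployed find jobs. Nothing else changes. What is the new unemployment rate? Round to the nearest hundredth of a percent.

Initially, labor force = 52,068 + 2,179 = 54,247, so u = 2,179/54,247 = 4.02%.
After the first change, employed falls and unemployed rises by 1,252; labor force unchanged → E = 50,816, U = 3,431, labor force = 54,247.
After the second change, unemployed falls and employed rises by 578; labor force unchanged → E = 51,394, U = 2,853, labor force = 54,247.
New unemployment rate = 2,853 / 54,247 = 5.26%.

New unemployment rate ≈ 5.26%.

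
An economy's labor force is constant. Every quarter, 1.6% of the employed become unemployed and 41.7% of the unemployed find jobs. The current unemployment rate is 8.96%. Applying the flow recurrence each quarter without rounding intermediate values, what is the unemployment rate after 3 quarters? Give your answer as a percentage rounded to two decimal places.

With a fixed labor force, u_{t+1} = u_t + s·(1−u_t) − f·u_t = u_t·(1−s−f) + s.
Here 1−s−f = 0.567 and s = 0.016.
u_1 = 0.089600 × 0.567 + 0.016 = 0.066803.
u_2 = 0.066803 × 0.567 + 0.016 = 0.053877.
u_3 = 0.053877 × 0.567 + 0.016 = 0.046548.

Unemployment rate after three quarters ≈ 4.65%.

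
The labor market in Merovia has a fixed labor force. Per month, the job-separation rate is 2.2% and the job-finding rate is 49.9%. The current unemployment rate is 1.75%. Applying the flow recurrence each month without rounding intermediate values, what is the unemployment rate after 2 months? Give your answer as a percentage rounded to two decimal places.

Unemployment rate after two months ≈ 3.66%.

With a fixed labor force, u_{t+1} = u_t + s·(1−u_t) − f·u_t = u_t·(1−s−f) + s.
Here 1−s−f = 0.479 and s = 0.022.
u_1 = 0.017500 × 0.479 + 0.022 = 0.030382.
u_2 = 0.030382 × 0.479 + 0.022 = 0.036553.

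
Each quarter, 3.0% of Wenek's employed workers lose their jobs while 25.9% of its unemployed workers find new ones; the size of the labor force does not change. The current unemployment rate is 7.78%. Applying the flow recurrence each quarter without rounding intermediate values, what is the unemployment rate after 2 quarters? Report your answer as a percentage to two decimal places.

With a fixed labor force, u_{t+1} = u_t + s·(1−u_t) − f·u_t = u_t·(1−s−f) + s.
Here 1−s−f = 0.711 and s = 0.030.
u_1 = 0.077800 × 0.711 + 0.030 = 0.085316.
u_2 = 0.085316 × 0.711 + 0.030 = 0.090660.

Unemployment rate after two quarters ≈ 9.07%.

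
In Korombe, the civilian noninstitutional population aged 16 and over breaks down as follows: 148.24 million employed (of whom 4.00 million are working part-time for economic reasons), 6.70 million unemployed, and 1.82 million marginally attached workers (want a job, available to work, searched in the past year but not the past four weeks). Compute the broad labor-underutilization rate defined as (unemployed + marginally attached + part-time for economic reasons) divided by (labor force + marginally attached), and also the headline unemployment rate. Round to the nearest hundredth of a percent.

Broad underutilization rate ≈ 7.99%; headline unemployment rate ≈ 4.32%.

Labor force = 148.24 + 6.70 = 154.94 million.
Numerator = 6.70 + 1.82 + 4.00 = 12.52 million.
Denominator = 154.94 + 1.82 = 156.76 million.
Broad rate = 12.52 / 156.76 = 7.99%.
Headline unemployment rate = 6.70 / 154.94 = 4.32%.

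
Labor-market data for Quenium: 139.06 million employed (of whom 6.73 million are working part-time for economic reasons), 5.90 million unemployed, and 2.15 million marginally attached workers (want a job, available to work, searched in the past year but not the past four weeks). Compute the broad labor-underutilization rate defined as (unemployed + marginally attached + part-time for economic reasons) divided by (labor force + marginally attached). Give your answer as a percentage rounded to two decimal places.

Labor force = 139.06 + 5.90 = 144.96 million.
Numerator = 5.90 + 2.15 + 6.73 = 14.78 million.
Denominator = 144.96 + 2.15 = 147.11 million.
Broad rate = 14.78 / 147.11 = 10.05%.

Broad underutilization rate ≈ 10.05%.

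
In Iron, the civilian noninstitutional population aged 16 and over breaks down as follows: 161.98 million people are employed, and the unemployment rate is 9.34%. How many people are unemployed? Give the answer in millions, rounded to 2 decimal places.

Let U be the number unemployed. The labor force is E + U, and U/(E+U) = 0.0934.
So U = 0.0934 × 161.98 / (1 − 0.0934) = 15.1289 / 0.9066 ≈ 16.69 million.

About 16.69 million are unemployed.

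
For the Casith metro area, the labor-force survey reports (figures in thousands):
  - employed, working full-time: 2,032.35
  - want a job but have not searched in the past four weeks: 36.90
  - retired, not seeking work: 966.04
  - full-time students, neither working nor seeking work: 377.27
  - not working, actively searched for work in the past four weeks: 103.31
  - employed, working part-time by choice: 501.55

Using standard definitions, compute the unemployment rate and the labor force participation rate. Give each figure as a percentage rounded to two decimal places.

Employed = 2,032.35 + 501.55 = 2,533.90 thousand.
Unemployed = 103.31 thousand.
Labor force = 2,533.90 + 103.31 = 2,637.21 thousand.
Not in labor force = 36.90 + 966.04 + 377.27 = 1,380.21 thousand (those not working and not actively searching are outside the labor force — including those who want a job but have given up searching).
Civilian working-age population = 2,637.21 + 1,380.21 = 4,017.42 thousand.
Unemployment rate = 103.31 / 2,637.21 = 3.92%.
Labor force participation rate = 2,637.21 / 4,017.42 = 65.64%.

Unemployment rate ≈ 3.92%; labor force participation rate ≈ 65.64%.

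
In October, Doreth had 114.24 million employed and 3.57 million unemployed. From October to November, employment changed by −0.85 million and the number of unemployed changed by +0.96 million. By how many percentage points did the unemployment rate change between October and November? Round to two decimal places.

The unemployment rate changed by +0.81 percentage points.

October: labor force = 114.24 + 3.57 = 117.81; u = 3.57/117.81 = 3.03%.
November: labor force = 113.39 + 4.53 = 117.92; u = 4.53/117.92 = 3.84%.
Change = 3.84% − 3.03% = +0.81 pp.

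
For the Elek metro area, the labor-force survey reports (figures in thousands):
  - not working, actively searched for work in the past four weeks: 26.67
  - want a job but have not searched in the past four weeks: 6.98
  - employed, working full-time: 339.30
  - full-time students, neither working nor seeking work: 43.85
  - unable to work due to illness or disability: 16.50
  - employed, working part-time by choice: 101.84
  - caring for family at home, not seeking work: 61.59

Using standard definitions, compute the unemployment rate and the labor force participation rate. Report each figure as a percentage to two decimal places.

Unemployment rate ≈ 5.70%; labor force participation rate ≈ 78.40%.

Employed = 339.30 + 101.84 = 441.14 thousand.
Unemployed = 26.67 thousand.
Labor force = 441.14 + 26.67 = 467.81 thousand.
Not in labor force = 6.98 + 43.85 + 16.50 + 61.59 = 128.92 thousand (those not working and not actively searching are outside the labor force — including those who want a job but have given up searching).
Civilian working-age population = 467.81 + 128.92 = 596.73 thousand.
Unemployment rate = 26.67 / 467.81 = 5.70%.
Labor force participation rate = 467.81 / 596.73 = 78.40%.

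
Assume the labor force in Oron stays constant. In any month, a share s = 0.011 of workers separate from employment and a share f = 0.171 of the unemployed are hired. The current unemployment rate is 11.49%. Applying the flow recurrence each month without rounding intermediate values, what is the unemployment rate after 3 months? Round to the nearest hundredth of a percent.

Unemployment rate after three months ≈ 9.02%.

With a fixed labor force, u_{t+1} = u_t + s·(1−u_t) − f·u_t = u_t·(1−s−f) + s.
Here 1−s−f = 0.818 and s = 0.011.
u_1 = 0.114900 × 0.818 + 0.011 = 0.104988.
u_2 = 0.104988 × 0.818 + 0.011 = 0.096880.
u_3 = 0.096880 × 0.818 + 0.011 = 0.090248.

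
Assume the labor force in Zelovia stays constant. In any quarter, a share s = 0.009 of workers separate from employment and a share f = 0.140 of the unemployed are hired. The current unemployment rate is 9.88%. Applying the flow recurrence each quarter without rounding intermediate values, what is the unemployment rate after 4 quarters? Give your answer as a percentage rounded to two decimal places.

Unemployment rate after four quarters ≈ 8.05%.

With a fixed labor force, u_{t+1} = u_t + s·(1−u_t) − f·u_t = u_t·(1−s−f) + s.
Here 1−s−f = 0.851 and s = 0.009.
u_1 = 0.098800 × 0.851 + 0.009 = 0.093079.
u_2 = 0.093079 × 0.851 + 0.009 = 0.088210.
u_3 = 0.088210 × 0.851 + 0.009 = 0.084067.
u_4 = 0.084067 × 0.851 + 0.009 = 0.080541.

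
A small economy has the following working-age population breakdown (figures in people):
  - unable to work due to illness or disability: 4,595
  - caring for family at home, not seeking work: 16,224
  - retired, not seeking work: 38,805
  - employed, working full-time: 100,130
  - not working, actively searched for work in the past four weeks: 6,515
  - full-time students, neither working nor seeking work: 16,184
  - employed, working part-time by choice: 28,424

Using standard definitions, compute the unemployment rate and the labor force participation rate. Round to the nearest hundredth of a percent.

Unemployment rate ≈ 4.82%; labor force participation rate ≈ 64.05%.

Employed = 100,130 + 28,424 = 128,554.
Unemployed = 6,515.
Labor force = 128,554 + 6,515 = 135,069.
Not in labor force = 4,595 + 16,224 + 38,805 + 16,184 = 75,808 (those not working and not actively searching are outside the labor force).
Civilian working-age population = 135,069 + 75,808 = 210,877.
Unemployment rate = 6,515 / 135,069 = 4.82%.
Labor force participation rate = 135,069 / 210,877 = 64.05%.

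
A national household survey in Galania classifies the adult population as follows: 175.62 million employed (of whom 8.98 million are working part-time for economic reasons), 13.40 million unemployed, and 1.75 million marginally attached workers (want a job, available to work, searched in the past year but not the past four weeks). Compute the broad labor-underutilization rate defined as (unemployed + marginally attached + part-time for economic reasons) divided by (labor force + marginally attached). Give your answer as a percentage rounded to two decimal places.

Broad underutilization rate ≈ 12.65%.

Labor force = 175.62 + 13.40 = 189.02 million.
Numerator = 13.40 + 1.75 + 8.98 = 24.13 million.
Denominator = 189.02 + 1.75 = 190.77 million.
Broad rate = 24.13 / 190.77 = 12.65%.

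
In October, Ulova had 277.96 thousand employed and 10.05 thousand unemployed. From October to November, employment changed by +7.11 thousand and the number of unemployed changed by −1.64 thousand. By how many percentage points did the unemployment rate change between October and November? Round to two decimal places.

October: labor force = 277.96 + 10.05 = 288.01; u = 10.05/288.01 = 3.49%.
November: labor force = 285.07 + 8.41 = 293.48; u = 8.41/293.48 = 2.87%.
Change = 2.87% − 3.49% = −0.62 pp.

The unemployment rate changed by −0.62 percentage points.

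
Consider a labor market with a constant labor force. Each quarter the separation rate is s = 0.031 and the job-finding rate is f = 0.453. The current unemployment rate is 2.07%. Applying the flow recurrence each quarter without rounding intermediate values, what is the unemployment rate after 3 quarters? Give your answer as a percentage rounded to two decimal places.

Unemployment rate after three quarters ≈ 5.81%.

With a fixed labor force, u_{t+1} = u_t + s·(1−u_t) − f·u_t = u_t·(1−s−f) + s.
Here 1−s−f = 0.516 and s = 0.031.
u_1 = 0.020700 × 0.516 + 0.031 = 0.041681.
u_2 = 0.041681 × 0.516 + 0.031 = 0.052507.
u_3 = 0.052507 × 0.516 + 0.031 = 0.058094.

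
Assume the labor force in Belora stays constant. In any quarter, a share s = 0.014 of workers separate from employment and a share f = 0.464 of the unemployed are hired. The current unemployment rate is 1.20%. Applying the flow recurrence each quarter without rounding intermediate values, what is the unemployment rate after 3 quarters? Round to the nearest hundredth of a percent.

Unemployment rate after three quarters ≈ 2.68%.

With a fixed labor force, u_{t+1} = u_t + s·(1−u_t) − f·u_t = u_t·(1−s−f) + s.
Here 1−s−f = 0.522 and s = 0.014.
u_1 = 0.012000 × 0.522 + 0.014 = 0.020264.
u_2 = 0.020264 × 0.522 + 0.014 = 0.024578.
u_3 = 0.024578 × 0.522 + 0.014 = 0.026830.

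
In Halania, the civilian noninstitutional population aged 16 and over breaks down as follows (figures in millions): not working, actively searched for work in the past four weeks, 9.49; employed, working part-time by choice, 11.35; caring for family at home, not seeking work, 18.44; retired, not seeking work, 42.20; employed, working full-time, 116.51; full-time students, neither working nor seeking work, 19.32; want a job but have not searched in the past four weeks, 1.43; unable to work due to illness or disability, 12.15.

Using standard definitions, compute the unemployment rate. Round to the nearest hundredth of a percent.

Unemployment rate ≈ 6.91%.

Employed = 11.35 + 116.51 = 127.86 million.
Unemployed = 9.49 million.
Labor force = 127.86 + 9.49 = 137.35 million.
Unemployment rate = 9.49 / 137.35 = 6.91%.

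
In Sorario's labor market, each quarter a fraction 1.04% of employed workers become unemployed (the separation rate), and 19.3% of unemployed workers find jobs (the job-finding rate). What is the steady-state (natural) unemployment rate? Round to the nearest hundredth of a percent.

Steady-state unemployment rate ≈ 5.11%.

At steady state the flows balance: s·E = f·U, so U/(E+U) = s/(s+f).
u* = 1.04 / (1.04 + 19.3) = 1.04 / 20.34 = 5.11%.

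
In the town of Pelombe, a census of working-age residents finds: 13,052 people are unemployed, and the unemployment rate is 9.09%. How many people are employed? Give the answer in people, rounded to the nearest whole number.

About 130,534 are employed.

Labor force = U / u = 13,052 / 0.0909 ≈ 143,586.
Employed = labor force − unemployed = 143,586 − 13,052 = 130,534.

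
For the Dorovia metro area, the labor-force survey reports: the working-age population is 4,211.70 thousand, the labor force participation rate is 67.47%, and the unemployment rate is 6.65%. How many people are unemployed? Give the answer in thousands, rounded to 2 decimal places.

About 188.97 thousand are unemployed.

Labor force = 0.6747 × 4,211.70 = 2,841.63 thousand.
Unemployed = 0.0665 × 2,841.63 ≈ 188.97 thousand.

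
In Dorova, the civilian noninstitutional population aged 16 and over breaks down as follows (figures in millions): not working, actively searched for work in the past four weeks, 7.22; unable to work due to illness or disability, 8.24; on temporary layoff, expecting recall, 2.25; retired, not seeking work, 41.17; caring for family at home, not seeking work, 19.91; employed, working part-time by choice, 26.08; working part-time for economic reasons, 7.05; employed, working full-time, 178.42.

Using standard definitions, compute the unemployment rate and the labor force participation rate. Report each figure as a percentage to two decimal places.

Employed = 26.08 + 7.05 + 178.42 = 211.55 million (anyone who worked, including part-time for economic reasons, counts as employed).
Unemployed = 7.22 + 2.25 = 9.47 million (jobless and actively searching, or on temporary layoff).
Labor force = 211.55 + 9.47 = 221.02 million.
Not in labor force = 8.24 + 41.17 + 19.91 = 69.32 million (those not working and not actively searching are outside the labor force).
Civilian working-age population = 221.02 + 69.32 = 290.34 million.
Unemployment rate = 9.47 / 221.02 = 4.28%.
Labor force participation rate = 221.02 / 290.34 = 76.12%.

Unemployment rate ≈ 4.28%; labor force participation rate ≈ 76.12%.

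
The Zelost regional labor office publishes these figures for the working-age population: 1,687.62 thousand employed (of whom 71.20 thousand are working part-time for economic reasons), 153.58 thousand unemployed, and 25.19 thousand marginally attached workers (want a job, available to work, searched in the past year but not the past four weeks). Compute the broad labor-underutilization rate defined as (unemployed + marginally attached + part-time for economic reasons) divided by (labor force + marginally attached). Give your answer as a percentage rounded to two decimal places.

Labor force = 1,687.62 + 153.58 = 1,841.20 thousand.
Numerator = 153.58 + 25.19 + 71.20 = 249.97 thousand.
Denominator = 1,841.20 + 25.19 = 1,866.39 thousand.
Broad rate = 249.97 / 1,866.39 = 13.39%.

Broad underutilization rate ≈ 13.39%.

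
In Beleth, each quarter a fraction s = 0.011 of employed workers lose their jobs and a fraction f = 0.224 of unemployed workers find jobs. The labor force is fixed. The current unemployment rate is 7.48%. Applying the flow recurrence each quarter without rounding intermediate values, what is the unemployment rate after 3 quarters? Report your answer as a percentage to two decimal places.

With a fixed labor force, u_{t+1} = u_t + s·(1−u_t) − f·u_t = u_t·(1−s−f) + s.
Here 1−s−f = 0.765 and s = 0.011.
u_1 = 0.074800 × 0.765 + 0.011 = 0.068222.
u_2 = 0.068222 × 0.765 + 0.011 = 0.063190.
u_3 = 0.063190 × 0.765 + 0.011 = 0.059340.

Unemployment rate after three quarters ≈ 5.93%.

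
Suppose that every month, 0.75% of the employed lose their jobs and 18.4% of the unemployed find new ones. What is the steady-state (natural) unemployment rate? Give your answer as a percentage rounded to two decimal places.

At steady state the flows balance: s·E = f·U, so U/(E+U) = s/(s+f).
u* = 0.75 / (0.75 + 18.4) = 0.75 / 19.15 = 3.92%.

Steady-state unemployment rate ≈ 3.92%.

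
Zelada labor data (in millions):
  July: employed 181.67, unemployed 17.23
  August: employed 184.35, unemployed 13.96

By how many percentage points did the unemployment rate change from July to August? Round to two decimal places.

July: labor force = 181.67 + 17.23 = 198.90; u = 17.23/198.90 = 8.66%.
August: labor force = 184.35 + 13.96 = 198.31; u = 13.96/198.31 = 7.04%.
Change = 7.04% − 8.66% = −1.62 pp.

The unemployment rate changed by −1.62 percentage points.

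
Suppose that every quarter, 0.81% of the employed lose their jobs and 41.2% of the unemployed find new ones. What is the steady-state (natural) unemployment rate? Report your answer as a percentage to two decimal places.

At steady state the flows balance: s·E = f·U, so U/(E+U) = s/(s+f).
u* = 0.81 / (0.81 + 41.2) = 0.81 / 42.01 = 1.93%.

Steady-state unemployment rate ≈ 1.93%.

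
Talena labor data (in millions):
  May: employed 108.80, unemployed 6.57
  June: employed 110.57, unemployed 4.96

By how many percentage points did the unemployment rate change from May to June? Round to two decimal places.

The unemployment rate changed by −1.40 percentage points.

May: labor force = 108.80 + 6.57 = 115.37; u = 6.57/115.37 = 5.69%.
June: labor force = 110.57 + 4.96 = 115.53; u = 4.96/115.53 = 4.29%.
Change = 4.29% − 5.69% = −1.40 pp.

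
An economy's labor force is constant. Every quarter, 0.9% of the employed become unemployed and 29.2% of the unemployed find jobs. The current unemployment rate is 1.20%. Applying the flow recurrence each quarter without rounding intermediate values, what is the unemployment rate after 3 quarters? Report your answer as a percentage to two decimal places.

Unemployment rate after three quarters ≈ 2.38%.

With a fixed labor force, u_{t+1} = u_t + s·(1−u_t) − f·u_t = u_t·(1−s−f) + s.
Here 1−s−f = 0.699 and s = 0.009.
u_1 = 0.012000 × 0.699 + 0.009 = 0.017388.
u_2 = 0.017388 × 0.699 + 0.009 = 0.021154.
u_3 = 0.021154 × 0.699 + 0.009 = 0.023787.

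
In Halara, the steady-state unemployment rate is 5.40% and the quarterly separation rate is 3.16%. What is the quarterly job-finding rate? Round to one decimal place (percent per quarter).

Job-finding rate ≈ 55.4% per quarter.

From u* = s/(s+f): f = s·(1−u)/u.
f = 3.16 × (1 − 0.0540) / 0.0540 = 2.9894 / 0.0540 ≈ 55.4% per quarter.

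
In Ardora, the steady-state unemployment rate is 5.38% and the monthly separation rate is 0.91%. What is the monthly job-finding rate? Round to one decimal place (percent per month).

Job-finding rate ≈ 16.0% per month.

From u* = s/(s+f): f = s·(1−u)/u.
f = 0.91 × (1 − 0.0538) / 0.0538 = 0.8610 / 0.0538 ≈ 16.0% per month.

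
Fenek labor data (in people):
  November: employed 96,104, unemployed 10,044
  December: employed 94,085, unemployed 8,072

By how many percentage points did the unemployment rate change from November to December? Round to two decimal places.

The unemployment rate changed by −1.56 percentage points.

November: labor force = 96,104 + 10,044 = 106,148; u = 10,044/106,148 = 9.46%.
December: labor force = 94,085 + 8,072 = 102,157; u = 8,072/102,157 = 7.90%.
Change = 7.90% − 9.46% = −1.56 pp.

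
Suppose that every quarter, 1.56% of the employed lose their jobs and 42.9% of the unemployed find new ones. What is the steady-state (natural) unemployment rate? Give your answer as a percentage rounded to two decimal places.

At steady state the flows balance: s·E = f·U, so U/(E+U) = s/(s+f).
u* = 1.56 / (1.56 + 42.9) = 1.56 / 44.46 = 3.51%.

Steady-state unemployment rate ≈ 3.51%.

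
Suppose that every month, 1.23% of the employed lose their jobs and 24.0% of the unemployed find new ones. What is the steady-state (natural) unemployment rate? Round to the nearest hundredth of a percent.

Steady-state unemployment rate ≈ 4.88%.

At steady state the flows balance: s·E = f·U, so U/(E+U) = s/(s+f).
u* = 1.23 / (1.23 + 24.0) = 1.23 / 25.23 = 4.88%.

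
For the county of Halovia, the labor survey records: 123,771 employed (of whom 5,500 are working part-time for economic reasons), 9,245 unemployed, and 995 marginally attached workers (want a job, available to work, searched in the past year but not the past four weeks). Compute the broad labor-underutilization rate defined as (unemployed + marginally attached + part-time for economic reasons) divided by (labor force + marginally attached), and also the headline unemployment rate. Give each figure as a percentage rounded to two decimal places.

Broad underutilization rate ≈ 11.75%; headline unemployment rate ≈ 6.95%.

Labor force = 123,771 + 9,245 = 133,016.
Numerator = 9,245 + 995 + 5,500 = 15,740.
Denominator = 133,016 + 995 = 134,011.
Broad rate = 15,740 / 134,011 = 11.75%.
Headline unemployment rate = 9,245 / 133,016 = 6.95%.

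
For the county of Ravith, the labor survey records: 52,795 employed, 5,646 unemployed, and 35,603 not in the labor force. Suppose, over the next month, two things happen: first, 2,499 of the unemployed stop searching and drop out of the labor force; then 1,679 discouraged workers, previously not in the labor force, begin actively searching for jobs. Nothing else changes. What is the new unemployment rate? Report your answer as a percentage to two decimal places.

New unemployment rate ≈ 8.38%.

Initially, labor force = 52,795 + 5,646 = 58,441, so u = 5,646/58,441 = 9.66%.
After the first change, unemployed and labor force both fall by 2,499 → E = 52,795, U = 3,147, labor force = 55,942.
After the second change, unemployed and labor force both rise by 1,679 → E = 52,795, U = 4,826, labor force = 57,621.
New unemployment rate = 4,826 / 57,621 = 8.38%.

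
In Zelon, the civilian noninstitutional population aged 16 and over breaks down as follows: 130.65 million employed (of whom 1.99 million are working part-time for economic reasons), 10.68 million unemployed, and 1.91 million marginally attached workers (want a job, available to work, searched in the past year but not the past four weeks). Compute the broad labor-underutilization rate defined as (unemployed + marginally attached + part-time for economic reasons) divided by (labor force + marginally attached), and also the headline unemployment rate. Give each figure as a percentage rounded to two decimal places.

Labor force = 130.65 + 10.68 = 141.33 million.
Numerator = 10.68 + 1.91 + 1.99 = 14.58 million.
Denominator = 141.33 + 1.91 = 143.24 million.
Broad rate = 14.58 / 143.24 = 10.18%.
Headline unemployment rate = 10.68 / 141.33 = 7.56%.

Broad underutilization rate ≈ 10.18%; headline unemployment rate ≈ 7.56%.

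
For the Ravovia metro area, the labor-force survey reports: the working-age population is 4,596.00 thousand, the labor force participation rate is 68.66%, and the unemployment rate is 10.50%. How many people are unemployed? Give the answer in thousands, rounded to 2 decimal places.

About 331.34 thousand are unemployed.

Labor force = 0.6866 × 4,596.00 = 3,155.61 thousand.
Unemployed = 0.1050 × 3,155.61 ≈ 331.34 thousand.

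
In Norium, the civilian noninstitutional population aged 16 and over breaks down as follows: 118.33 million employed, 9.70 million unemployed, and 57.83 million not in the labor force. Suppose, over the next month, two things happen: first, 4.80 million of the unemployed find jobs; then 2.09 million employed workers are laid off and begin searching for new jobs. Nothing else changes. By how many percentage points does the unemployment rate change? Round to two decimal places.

Initially, labor force = 118.33 + 9.70 = 128.03 million, so u = 9.70/128.03 = 7.58%.
After the first change, unemployed falls and employed rises by 4.80; labor force unchanged → E = 123.13, U = 4.90, labor force = 128.03 million.
After the second change, employed falls and unemployed rises by 2.09; labor force unchanged → E = 121.04, U = 6.99, labor force = 128.03 million.
New unemployment rate = 6.99 / 128.03 = 5.46%.
Change = 5.46% − 7.58% = −2.12 percentage points.

The unemployment rate changes by −2.12 percentage points.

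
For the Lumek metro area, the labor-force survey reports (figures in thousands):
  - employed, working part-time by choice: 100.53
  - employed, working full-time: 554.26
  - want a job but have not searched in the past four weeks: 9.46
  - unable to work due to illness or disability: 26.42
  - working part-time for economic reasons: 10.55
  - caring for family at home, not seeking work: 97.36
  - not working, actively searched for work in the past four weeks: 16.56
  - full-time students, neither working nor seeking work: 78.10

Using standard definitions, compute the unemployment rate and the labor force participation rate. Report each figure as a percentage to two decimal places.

Unemployment rate ≈ 2.43%; labor force participation rate ≈ 76.34%.

Employed = 100.53 + 554.26 + 10.55 = 665.34 thousand (anyone who worked, including part-time for economic reasons, counts as employed).
Unemployed = 16.56 thousand.
Labor force = 665.34 + 16.56 = 681.90 thousand.
Not in labor force = 9.46 + 26.42 + 97.36 + 78.10 = 211.34 thousand (those not working and not actively searching are outside the labor force — including those who want a job but have given up searching).
Civilian working-age population = 681.90 + 211.34 = 893.24 thousand.
Unemployment rate = 16.56 / 681.90 = 2.43%.
Labor force participation rate = 681.90 / 893.24 = 76.34%.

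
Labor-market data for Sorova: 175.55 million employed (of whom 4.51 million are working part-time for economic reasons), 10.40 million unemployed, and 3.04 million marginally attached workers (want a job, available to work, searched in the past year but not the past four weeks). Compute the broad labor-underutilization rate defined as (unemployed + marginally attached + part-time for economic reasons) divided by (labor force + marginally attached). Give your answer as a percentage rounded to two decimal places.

Labor force = 175.55 + 10.40 = 185.95 million.
Numerator = 10.40 + 3.04 + 4.51 = 17.95 million.
Denominator = 185.95 + 3.04 = 188.99 million.
Broad rate = 17.95 / 188.99 = 9.50%.

Broad underutilization rate ≈ 9.50%.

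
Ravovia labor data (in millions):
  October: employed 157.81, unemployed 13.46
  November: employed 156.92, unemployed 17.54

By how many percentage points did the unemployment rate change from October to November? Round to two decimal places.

October: labor force = 157.81 + 13.46 = 171.27; u = 13.46/171.27 = 7.86%.
November: labor force = 156.92 + 17.54 = 174.46; u = 17.54/174.46 = 10.05%.
Change = 10.05% − 7.86% = +2.19 pp.

The unemployment rate changed by +2.19 percentage points.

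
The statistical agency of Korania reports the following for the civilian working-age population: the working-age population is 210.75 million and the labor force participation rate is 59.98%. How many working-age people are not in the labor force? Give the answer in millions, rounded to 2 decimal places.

Share not in the labor force = 1 − 0.5998 = 0.4002.
Not in labor force = 0.4002 × 210.75 ≈ 84.34 million.

About 84.34 million are not in the labor force.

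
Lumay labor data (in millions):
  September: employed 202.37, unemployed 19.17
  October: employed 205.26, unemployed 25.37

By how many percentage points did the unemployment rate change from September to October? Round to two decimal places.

The unemployment rate changed by +2.35 percentage points.

September: labor force = 202.37 + 19.17 = 221.54; u = 19.17/221.54 = 8.65%.
October: labor force = 205.26 + 25.37 = 230.63; u = 25.37/230.63 = 11.00%.
Change = 11.00% − 8.65% = +2.35 pp.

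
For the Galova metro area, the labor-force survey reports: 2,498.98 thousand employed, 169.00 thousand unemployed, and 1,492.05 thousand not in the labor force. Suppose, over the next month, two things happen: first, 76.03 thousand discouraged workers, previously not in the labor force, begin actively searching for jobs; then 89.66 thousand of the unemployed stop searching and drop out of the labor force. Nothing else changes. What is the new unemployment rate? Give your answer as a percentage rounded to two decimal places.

Initially, labor force = 2,498.98 + 169.00 = 2,667.98 thousand, so u = 169.00/2,667.98 = 6.33%.
After the first change, unemployed and labor force both rise by 76.03 → E = 2,498.98, U = 245.03, labor force = 2,744.01 thousand.
After the second change, unemployed and labor force both fall by 89.66 → E = 2,498.98, U = 155.37, labor force = 2,654.35 thousand.
New unemployment rate = 155.37 / 2,654.35 = 5.85%.

New unemployment rate ≈ 5.85%.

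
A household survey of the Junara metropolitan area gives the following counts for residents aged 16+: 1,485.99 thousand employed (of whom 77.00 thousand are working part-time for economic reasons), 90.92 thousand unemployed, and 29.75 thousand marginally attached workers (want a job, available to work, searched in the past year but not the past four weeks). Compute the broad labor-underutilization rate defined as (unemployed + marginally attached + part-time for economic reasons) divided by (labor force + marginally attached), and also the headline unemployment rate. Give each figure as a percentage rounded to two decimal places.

Broad underutilization rate ≈ 12.30%; headline unemployment rate ≈ 5.77%.

Labor force = 1,485.99 + 90.92 = 1,576.91 thousand.
Numerator = 90.92 + 29.75 + 77.00 = 197.67 thousand.
Denominator = 1,576.91 + 29.75 = 1,606.66 thousand.
Broad rate = 197.67 / 1,606.66 = 12.30%.
Headline unemployment rate = 90.92 / 1,576.91 = 5.77%.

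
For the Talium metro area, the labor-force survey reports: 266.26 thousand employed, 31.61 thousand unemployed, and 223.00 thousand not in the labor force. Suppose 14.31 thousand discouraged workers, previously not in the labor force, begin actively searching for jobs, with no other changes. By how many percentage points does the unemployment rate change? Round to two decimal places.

The unemployment rate changes by +4.10 percentage points.

Initially, labor force = 266.26 + 31.61 = 297.87 thousand, so u = 31.61/297.87 = 10.61%.
After the change, unemployed and labor force both rise by 14.31 → E = 266.26, U = 45.92, labor force = 312.18 thousand.
New unemployment rate = 45.92 / 312.18 = 14.71%.
Change = 14.71% − 10.61% = +4.10 percentage points.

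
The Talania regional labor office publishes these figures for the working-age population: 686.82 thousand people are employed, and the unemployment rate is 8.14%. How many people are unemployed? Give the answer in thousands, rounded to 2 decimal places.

Let U be the number unemployed. The labor force is E + U, and U/(E+U) = 0.0814.
So U = 0.0814 × 686.82 / (1 − 0.0814) = 55.9071 / 0.9186 ≈ 60.86 thousand.

About 60.86 thousand are unemployed.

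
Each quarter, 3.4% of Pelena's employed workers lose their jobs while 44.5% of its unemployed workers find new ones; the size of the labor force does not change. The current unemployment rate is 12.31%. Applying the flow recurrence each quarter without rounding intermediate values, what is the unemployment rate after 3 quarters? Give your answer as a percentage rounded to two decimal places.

Unemployment rate after three quarters ≈ 7.84%.

With a fixed labor force, u_{t+1} = u_t + s·(1−u_t) − f·u_t = u_t·(1−s−f) + s.
Here 1−s−f = 0.521 and s = 0.034.
u_1 = 0.123100 × 0.521 + 0.034 = 0.098135.
u_2 = 0.098135 × 0.521 + 0.034 = 0.085128.
u_3 = 0.085128 × 0.521 + 0.034 = 0.078352.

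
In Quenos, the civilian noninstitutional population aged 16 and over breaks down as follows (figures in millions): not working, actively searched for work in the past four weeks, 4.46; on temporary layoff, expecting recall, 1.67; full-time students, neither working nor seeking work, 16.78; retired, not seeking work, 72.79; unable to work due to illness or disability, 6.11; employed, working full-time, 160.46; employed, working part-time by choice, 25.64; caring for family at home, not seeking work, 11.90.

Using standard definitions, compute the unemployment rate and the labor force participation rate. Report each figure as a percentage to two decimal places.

Employed = 160.46 + 25.64 = 186.10 million.
Unemployed = 4.46 + 1.67 = 6.13 million (jobless and actively searching, or on temporary layoff).
Labor force = 186.10 + 6.13 = 192.23 million.
Not in labor force = 16.78 + 72.79 + 6.11 + 11.90 = 107.58 million (those not working and not actively searching are outside the labor force).
Civilian working-age population = 192.23 + 107.58 = 299.81 million.
Unemployment rate = 6.13 / 192.23 = 3.19%.
Labor force participation rate = 192.23 / 299.81 = 64.12%.

Unemployment rate ≈ 3.19%; labor force participation rate ≈ 64.12%.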